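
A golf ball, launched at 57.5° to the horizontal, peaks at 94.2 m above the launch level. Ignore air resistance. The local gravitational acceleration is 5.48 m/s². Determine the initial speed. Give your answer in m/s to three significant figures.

At the peak v_y = 0, so v_y0 = √(2gH) = √(2 × 5.48 × 94.2) = 32.13 m/s.
v_y0 = v₀ sin θ ⇒ v₀ = 32.13 / sin 57.5° = 38.10 m/s.

38.1 m/s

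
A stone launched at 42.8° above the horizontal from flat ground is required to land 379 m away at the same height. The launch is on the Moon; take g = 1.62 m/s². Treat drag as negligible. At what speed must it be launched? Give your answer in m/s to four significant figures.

24.82 m/s

From R = (v₀² / g) sin 2θ: v₀ = √(gR / sin 2θ).
v₀ = √(1.62 × 379 / sin 85.60°) = √(614.0 / 0.9971) = √615.79 = 24.82 m/s.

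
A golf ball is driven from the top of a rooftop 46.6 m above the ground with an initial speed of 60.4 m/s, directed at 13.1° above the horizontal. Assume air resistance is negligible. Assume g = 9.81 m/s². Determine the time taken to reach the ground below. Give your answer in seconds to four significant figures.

4.779 s

Horizontal component vₓ = 60.40 cos 13.1° = 58.83 m/s; vertical v_y0 = 60.40 sin 13.1° = 13.69 m/s.
Vertical motion (up positive, ground at y = 0): 4.905 t² − (13.69) t − 46.6 = 0, so t = (13.69 + √(13.69² + 2·9.81·46.6)) / 9.81 = (13.69 + 33.19) / 9.81 = 4.779 s.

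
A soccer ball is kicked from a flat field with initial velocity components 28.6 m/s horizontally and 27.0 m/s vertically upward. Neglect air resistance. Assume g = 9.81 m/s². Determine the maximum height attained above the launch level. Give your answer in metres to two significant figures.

37 m

Maximum height: H = v_y0² / (2g) = 27.00² / (2 × 9.81) = 37.16 m.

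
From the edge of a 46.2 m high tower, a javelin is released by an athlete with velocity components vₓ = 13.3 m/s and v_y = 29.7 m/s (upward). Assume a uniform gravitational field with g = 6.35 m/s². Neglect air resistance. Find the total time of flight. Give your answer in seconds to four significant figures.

10.71 s

Vertical motion (up positive, ground at y = 0): 3.175 t² − (29.70) t − 46.2 = 0, so t = (29.70 + √(29.70² + 2·6.35·46.2)) / 6.35 = (29.70 + 38.33) / 6.35 = 10.71 s.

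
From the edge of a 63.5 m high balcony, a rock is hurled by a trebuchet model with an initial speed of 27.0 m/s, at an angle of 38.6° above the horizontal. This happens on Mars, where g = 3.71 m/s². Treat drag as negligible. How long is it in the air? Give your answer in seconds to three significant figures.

11.9 s

Resolve: vₓ = 27.00 cos 38.6° = 21.10 m/s and v_y0 = 27.00 sin 38.6° = 16.84 m/s.
With up positive and y = 0 at the ground: y(t) = 63.5 + (16.84) t − 1.855 t². Setting y = 0 and taking the positive root: t = [16.84 + √(16.84² + 2·3.71·63.5)] / 3.71 = (16.84 + 27.48) / 3.71 = 11.95 s.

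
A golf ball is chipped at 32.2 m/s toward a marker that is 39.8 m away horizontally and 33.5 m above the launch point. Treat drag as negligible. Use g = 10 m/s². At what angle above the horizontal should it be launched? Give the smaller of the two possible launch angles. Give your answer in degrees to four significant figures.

Trajectory: y = x tanθ − g x² (1 + tan²θ)/(2v₀²). With x = 39.8, y = 33.5, v₀ = 32.2, g = 10.0:
7.639 tan²θ − 39.8 tanθ + (41.14) = 0.
tanθ = [39.8 ± √(39.8² − 4 × 7.639 × (41.14))] / (2 × 7.639) = (39.8 ± 18.08) / 15.28, giving tanθ = 1.421 or 3.789.
θ = 54.87° or 75.21°; the smaller is 54.87°.

54.87°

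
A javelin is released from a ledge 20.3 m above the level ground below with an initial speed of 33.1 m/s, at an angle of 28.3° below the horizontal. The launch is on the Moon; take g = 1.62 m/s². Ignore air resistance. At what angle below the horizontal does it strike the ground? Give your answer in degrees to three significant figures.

31.2°

Components: vₓ = 33.10 cos 28.3° = 29.14 m/s, v_y0 = −15.69 m/s (downward).
With up positive and y = 0 at the ground: y(t) = 20.3 + (−15.69) t − 0.8100 t². Setting y = 0 and taking the positive root: t = [−15.69 + √(15.69² + 2·1.62·20.3)] / 1.62 = (−15.69 + 17.66) / 1.62 = 1.217 s.
At impact: v_y = v_y0 − g t = −17.66 m/s; vₓ = 29.14 m/s.
Angle below horizontal: arctan(|v_y|/vₓ) = arctan(17.66/29.14) = 31.22°.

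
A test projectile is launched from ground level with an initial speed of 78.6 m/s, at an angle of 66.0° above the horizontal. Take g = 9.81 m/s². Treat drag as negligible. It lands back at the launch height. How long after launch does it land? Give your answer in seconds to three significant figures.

Resolve: vₓ = 78.60 cos 66.0° = 31.97 m/s and v_y0 = 78.60 sin 66.0° = 71.80 m/s.
Time of flight on level ground: T = 2 v_y0 / g = 2 × 71.80 / 9.81 = 14.64 s.

14.6 s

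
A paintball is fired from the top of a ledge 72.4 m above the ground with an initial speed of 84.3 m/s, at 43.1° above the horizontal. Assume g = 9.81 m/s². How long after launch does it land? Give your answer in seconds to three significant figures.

Horizontal component vₓ = 84.30 cos 43.1° = 61.55 m/s; vertical v_y0 = 84.30 sin 43.1° = 57.60 m/s.
The projectile lands when y = 72.4 + (57.60) t − ½·9.81·t² = 0. Positive root: t = (57.60 + √(57.60² + 2·9.81·72.4)) / 9.81 = (57.60 + 68.83) / 9.81 = 12.89 s.

12.9 s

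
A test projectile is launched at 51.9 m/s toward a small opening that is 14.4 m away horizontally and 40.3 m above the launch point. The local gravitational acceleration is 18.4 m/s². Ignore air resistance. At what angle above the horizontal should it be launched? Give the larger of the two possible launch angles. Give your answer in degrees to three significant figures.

86.6°

Trajectory: y = x tanθ − g x² (1 + tan²θ)/(2v₀²). With x = 14.4, y = 40.3, v₀ = 51.9, g = 18.4:
0.7082 tan²θ − 14.4 tanθ + (41.01) = 0.
tanθ = [14.4 ± √(14.4² − 4 × 0.7082 × (41.01))] / (2 × 0.7082) = (14.4 ± 9.549) / 1.416, giving tanθ = 3.425 or 16.91.
θ = 73.72° or 86.62°; the larger is 86.62°.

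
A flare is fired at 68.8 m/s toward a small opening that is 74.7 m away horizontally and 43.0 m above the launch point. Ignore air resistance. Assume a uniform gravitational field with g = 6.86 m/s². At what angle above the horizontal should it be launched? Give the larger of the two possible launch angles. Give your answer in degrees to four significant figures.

86.79°

Trajectory: y = x tanθ − g x² (1 + tan²θ)/(2v₀²). With x = 74.7, y = 43.0, v₀ = 68.8, g = 6.86:
4.044 tan²θ − 74.7 tanθ + (47.04) = 0.
tanθ = [74.7 ± √(74.7² − 4 × 4.044 × (47.04))] / (2 × 4.044) = (74.7 ± 69.42) / 8.087, giving tanθ = 0.6528 or 17.82.
θ = 33.14° or 86.79°; the larger is 86.79°.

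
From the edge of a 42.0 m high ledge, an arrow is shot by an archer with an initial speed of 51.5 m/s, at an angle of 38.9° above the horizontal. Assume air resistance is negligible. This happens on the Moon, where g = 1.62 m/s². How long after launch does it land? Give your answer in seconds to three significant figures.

41.2 s

Horizontal component vₓ = 51.50 cos 38.9° = 40.08 m/s; vertical v_y0 = 51.50 sin 38.9° = 32.34 m/s.
With up positive and y = 0 at the ground: y(t) = 42.0 + (32.34) t − 0.8100 t². Setting y = 0 and taking the positive root: t = [32.34 + √(32.34² + 2·1.62·42.0)] / 1.62 = (32.34 + 34.38) / 1.62 = 41.19 s.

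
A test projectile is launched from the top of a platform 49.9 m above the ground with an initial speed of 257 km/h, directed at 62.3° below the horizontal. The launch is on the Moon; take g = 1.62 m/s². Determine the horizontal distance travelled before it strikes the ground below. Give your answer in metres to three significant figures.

Convert: 257 km/h = 257/3.6 = 71.39 m/s.
vₓ = 71.39 cos 62.3° = 33.18 m/s; v_y0 = −63.21 m/s (downward).
With up positive and y = 0 at the ground: y(t) = 49.9 + (−63.21) t − 0.8100 t². Setting y = 0 and taking the positive root: t = [−63.21 + √(63.21² + 2·1.62·49.9)] / 1.62 = (−63.21 + 64.47) / 1.62 = 0.7816 s.
Horizontal distance: R = vₓ t = 33.18 × 0.7816 = 25.94 m.

25.9 m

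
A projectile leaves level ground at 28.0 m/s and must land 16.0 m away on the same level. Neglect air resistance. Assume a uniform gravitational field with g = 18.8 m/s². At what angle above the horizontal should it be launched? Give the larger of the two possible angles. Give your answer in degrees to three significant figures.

Level-ground range R = v₀² sin(2θ)/g ⇒ sin(2θ) = gR/v₀² = 18.8 × 16.0 / 28.0² = 0.3837.
2θ = 22.56° or 180° − 22.56° = 157.4°, so θ = 11.28° or 78.72°.
The larger angle is 78.72°.

78.7°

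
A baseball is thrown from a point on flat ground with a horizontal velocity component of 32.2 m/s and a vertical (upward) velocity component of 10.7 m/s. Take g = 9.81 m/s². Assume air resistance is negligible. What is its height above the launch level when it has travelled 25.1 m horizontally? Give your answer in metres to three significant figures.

x = vₓ t ⇒ t = 25.1/32.20 = 0.7795 s.
Height: y = v_y0 t − ½ g t² = 10.70 × 0.7795 − 4.905 × 0.7795² = 8.341 − 2.980 = 5.360 m.

5.36 m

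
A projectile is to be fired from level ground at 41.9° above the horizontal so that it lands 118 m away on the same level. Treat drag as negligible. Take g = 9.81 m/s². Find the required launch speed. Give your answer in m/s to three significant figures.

Level-ground range: R = v₀² sin(2θ)/g, so v₀ = √(gR / sin 2θ).
v₀ = √(9.81 × 118 / sin 83.80°) = √(1158 / 0.9942) = √1164.4 = 34.12 m/s.

34.1 m/s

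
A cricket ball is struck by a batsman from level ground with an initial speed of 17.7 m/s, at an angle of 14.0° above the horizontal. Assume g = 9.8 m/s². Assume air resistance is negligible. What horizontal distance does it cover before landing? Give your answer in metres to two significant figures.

15 m

Components: vₓ = 17.70 cos 14.0° = 17.17 m/s, v_y0 = 17.70 sin 14.0° = 4.282 m/s.
Time aloft: T = 2 v_y0 / g = 2 × 4.282 / 9.80 = 0.8739 s.
Horizontal distance R = vₓ T = 17.17 × 0.8739 = 15.01 m.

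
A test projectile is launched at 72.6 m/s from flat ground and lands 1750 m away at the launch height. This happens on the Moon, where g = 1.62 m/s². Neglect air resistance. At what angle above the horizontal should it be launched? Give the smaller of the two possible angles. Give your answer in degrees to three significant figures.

16.3°

R = v₀² sin 2θ / g gives sin 2θ = gR/v₀² = 1.62·1750/72.6² = 0.5379.
2θ = 32.54° or 180° − 32.54° = 147.5°, so θ = 16.27° or 73.73°.
The smaller angle is 16.27°.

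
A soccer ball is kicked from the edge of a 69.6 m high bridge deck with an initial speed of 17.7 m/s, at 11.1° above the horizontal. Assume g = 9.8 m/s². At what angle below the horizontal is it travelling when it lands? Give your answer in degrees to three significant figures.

Components: vₓ = 17.70 cos 11.1° = 17.37 m/s, v_y0 = 17.70 sin 11.1° = 3.408 m/s.
With up positive and y = 0 at the ground: y(t) = 69.6 + (3.408) t − 4.900 t². Setting y = 0 and taking the positive root: t = [3.408 + √(3.408² + 2·9.80·69.6)] / 9.80 = (3.408 + 37.09) / 9.80 = 4.133 s.
At impact: v_y = v_y0 − g t = −37.09 m/s; vₓ = 17.37 m/s.
Angle below horizontal: arctan(|v_y|/vₓ) = arctan(37.09/17.37) = 64.91°.

64.9°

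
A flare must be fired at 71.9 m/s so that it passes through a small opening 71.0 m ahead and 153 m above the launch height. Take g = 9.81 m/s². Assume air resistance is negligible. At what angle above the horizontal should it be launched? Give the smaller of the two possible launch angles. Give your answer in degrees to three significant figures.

Trajectory: y = x tanθ − g x² (1 + tan²θ)/(2v₀²). With x = 71.0, y = 153, v₀ = 71.9, g = 9.81:
4.783 tan²θ − 71.0 tanθ + (157.8) = 0.
tanθ = [71.0 ± √(71.0² − 4 × 4.783 × (157.8))] / (2 × 4.783) = (71.0 ± 44.97) / 9.566, giving tanθ = 2.721 or 12.12.
θ = 69.82° or 85.28°; the smaller is 69.82°.

69.8°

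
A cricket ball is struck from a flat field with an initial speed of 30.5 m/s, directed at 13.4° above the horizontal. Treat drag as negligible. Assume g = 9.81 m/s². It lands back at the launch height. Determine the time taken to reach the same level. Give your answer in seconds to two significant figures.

1.4 s

vₓ = 30.50 cos 13.4° = 29.67 m/s; v_y0 = 30.50 sin 13.4° = 7.068 m/s.
Landing at launch height ⇒ T = 2 v_y0 / g = 2 × 7.068 / 9.81 = 1.441 s.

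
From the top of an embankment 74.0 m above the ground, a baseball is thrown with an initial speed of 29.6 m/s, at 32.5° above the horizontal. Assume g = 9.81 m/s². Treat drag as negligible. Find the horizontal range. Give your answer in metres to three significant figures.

Resolve: vₓ = 29.60 cos 32.5° = 24.96 m/s and v_y0 = 29.60 sin 32.5° = 15.90 m/s.
The projectile lands when y = 74.0 + (15.90) t − ½·9.81·t² = 0. Positive root: t = (15.90 + √(15.90² + 2·9.81·74.0)) / 9.81 = (15.90 + 41.29) / 9.81 = 5.830 s.
Horizontal distance: R = vₓ t = 24.96 × 5.830 = 145.5 m.

146 m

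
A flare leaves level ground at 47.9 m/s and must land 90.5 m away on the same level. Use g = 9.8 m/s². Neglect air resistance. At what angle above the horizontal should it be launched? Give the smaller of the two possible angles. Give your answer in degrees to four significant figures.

From R = (v₀²/g) sin 2θ: sin 2θ = 9.80 × 90.5 / 2294.4 = 0.3865.
2θ = 22.74° or 180° − 22.74° = 157.3°, so θ = 11.37° or 78.63°.
The smaller angle is 11.37°.

11.37°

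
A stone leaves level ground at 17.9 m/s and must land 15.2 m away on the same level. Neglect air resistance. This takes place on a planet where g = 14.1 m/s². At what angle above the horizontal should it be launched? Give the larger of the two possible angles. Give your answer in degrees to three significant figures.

Level-ground range R = v₀² sin(2θ)/g ⇒ sin(2θ) = gR/v₀² = 14.1 × 15.2 / 17.9² = 0.6689.
2θ = 41.98° or 180° − 41.98° = 138.0°, so θ = 20.99° or 69.01°.
The larger angle is 69.01°.

69.0°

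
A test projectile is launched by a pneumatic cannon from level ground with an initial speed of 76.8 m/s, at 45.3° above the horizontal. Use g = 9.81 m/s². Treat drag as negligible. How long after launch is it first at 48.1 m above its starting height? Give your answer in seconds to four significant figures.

Components: vₓ = 76.80 cos 45.3° = 54.02 m/s, v_y0 = 76.80 sin 45.3° = 54.59 m/s.
Height y(t) = 54.59 t − 4.905 t² = 48.1 gives 4.905 t² − 54.59 t + 48.1 = 0.
Quadratic formula: t = (54.59 ± √2036.3) / 9.81 = (54.59 ± 45.13) / 9.81 → t = 0.9648 s or 10.16 s.
The first (ascending) time is 0.9648 s.

0.9648 s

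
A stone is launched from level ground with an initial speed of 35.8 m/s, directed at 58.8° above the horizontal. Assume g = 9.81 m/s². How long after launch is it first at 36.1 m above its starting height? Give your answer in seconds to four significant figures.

Horizontal component vₓ = 35.80 cos 58.8° = 18.55 m/s; vertical v_y0 = 35.80 sin 58.8° = 30.62 m/s.
Set y = v_y0 t − ½ g t² = 36.1: 4.905 t² − 30.62 t + 36.1 = 0.
Quadratic formula: t = (30.62 ± √229.43) / 9.81 = (30.62 ± 15.15) / 9.81 → t = 1.577 s or 4.666 s.
The first (ascending) time is 1.577 s.

1.577 s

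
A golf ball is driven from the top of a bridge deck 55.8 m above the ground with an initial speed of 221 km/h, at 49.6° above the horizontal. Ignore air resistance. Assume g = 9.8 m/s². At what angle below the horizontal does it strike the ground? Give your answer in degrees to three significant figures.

Convert: 221 km/h = 221/3.6 = 61.39 m/s.
Components: vₓ = 61.39 cos 49.6° = 39.79 m/s, v_y0 = 61.39 sin 49.6° = 46.75 m/s.
The projectile lands when y = 55.8 + (46.75) t − ½·9.80·t² = 0. Positive root: t = (46.75 + √(46.75² + 2·9.80·55.8)) / 9.80 = (46.75 + 57.26) / 9.80 = 10.61 s.
At impact: v_y = v_y0 − g t = −57.26 m/s; vₓ = 39.79 m/s.
Angle below horizontal: arctan(|v_y|/vₓ) = arctan(57.26/39.79) = 55.21°.

55.2°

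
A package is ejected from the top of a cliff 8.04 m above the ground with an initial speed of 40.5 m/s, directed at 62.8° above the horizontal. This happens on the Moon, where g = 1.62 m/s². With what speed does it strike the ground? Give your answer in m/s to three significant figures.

Components: vₓ = 40.50 cos 62.8° = 18.51 m/s, v_y0 = 40.50 sin 62.8° = 36.02 m/s.
The projectile lands when y = 8.04 + (36.02) t − ½·1.62·t² = 0. Positive root: t = (36.02 + √(36.02² + 2·1.62·8.04)) / 1.62 = (36.02 + 36.38) / 1.62 = 44.69 s.
Vertical velocity at impact: v_y = v_y0 − g t = 36.02 − 1.62 × 44.69 = −36.38 m/s.
Speed: |v| = √(vₓ² + v_y²) = √(18.51² + 36.38²) = 40.82 m/s.

40.8 m/s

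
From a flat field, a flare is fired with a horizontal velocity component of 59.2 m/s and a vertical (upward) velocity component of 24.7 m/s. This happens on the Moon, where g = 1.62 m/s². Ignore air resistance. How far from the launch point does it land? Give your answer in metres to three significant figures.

Flight time T = 2 v_y0 / g = 30.49 s.
Horizontal distance R = vₓ T = 59.20 × 30.49 = 1805 m.

1810 m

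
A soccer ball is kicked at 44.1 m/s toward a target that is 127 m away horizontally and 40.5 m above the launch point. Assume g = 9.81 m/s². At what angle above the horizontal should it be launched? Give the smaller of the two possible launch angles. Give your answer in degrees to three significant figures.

41.9°

Trajectory: y = x tanθ − g x² (1 + tan²θ)/(2v₀²). With x = 127, y = 40.5, v₀ = 44.1, g = 9.81:
40.68 tan²θ − 127 tanθ + (81.18) = 0.
tanθ = [127 ± √(127² − 4 × 40.68 × (81.18))] / (2 × 40.68) = (127 ± 54.04) / 81.36, giving tanθ = 0.8968 or 2.225.
θ = 41.89° or 65.80°; the smaller is 41.89°.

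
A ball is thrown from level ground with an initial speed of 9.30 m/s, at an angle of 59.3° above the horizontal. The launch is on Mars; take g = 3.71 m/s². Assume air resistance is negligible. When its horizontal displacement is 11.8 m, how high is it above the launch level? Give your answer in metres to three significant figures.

8.42 m

Resolve: vₓ = 9.300 cos 59.3° = 4.748 m/s and v_y0 = 9.300 sin 59.3° = 7.997 m/s.
Time to reach x = 11.8 m: t = x/vₓ = 11.8/4.748 = 2.485 s.
Height: y = v_y0 t − ½ g t² = 7.997 × 2.485 − 1.855 × 2.485² = 19.87 − 11.46 = 8.416 m.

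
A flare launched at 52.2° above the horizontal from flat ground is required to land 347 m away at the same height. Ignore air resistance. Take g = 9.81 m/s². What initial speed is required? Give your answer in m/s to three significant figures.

From R = (v₀² / g) sin 2θ: v₀ = √(gR / sin 2θ).
v₀ = √(9.81 × 347 / sin 104.4°) = √(3404 / 0.9686) = √3514.5 = 59.28 m/s.

59.3 m/s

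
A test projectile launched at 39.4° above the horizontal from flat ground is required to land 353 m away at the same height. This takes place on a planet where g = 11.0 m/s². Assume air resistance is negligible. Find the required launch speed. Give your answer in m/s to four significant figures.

From R = (v₀² / g) sin 2θ: v₀ = √(gR / sin 2θ).
v₀ = √(11.0 × 353 / sin 78.80°) = √(3883 / 0.9810) = √3958.4 = 62.92 m/s.

62.92 m/s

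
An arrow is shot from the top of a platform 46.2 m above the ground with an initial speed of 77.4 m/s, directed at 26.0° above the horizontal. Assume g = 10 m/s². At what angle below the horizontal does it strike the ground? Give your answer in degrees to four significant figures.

Components: vₓ = 77.40 cos 26.0° = 69.57 m/s, v_y0 = 77.40 sin 26.0° = 33.93 m/s.
The projectile lands when y = 46.2 + (33.93) t − ½·10.0·t² = 0. Positive root: t = (33.93 + √(33.93² + 2·10.0·46.2)) / 10.0 = (33.93 + 45.55) / 10.0 = 7.948 s.
At impact: v_y = v_y0 − g t = −45.55 m/s; vₓ = 69.57 m/s.
Angle below horizontal: arctan(|v_y|/vₓ) = arctan(45.55/69.57) = 33.22°.

33.22°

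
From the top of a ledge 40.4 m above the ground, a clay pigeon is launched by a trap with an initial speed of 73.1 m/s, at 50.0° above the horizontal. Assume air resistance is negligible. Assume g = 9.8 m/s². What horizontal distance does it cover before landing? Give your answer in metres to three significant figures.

vₓ = 73.10 cos 50.0° = 46.99 m/s; v_y0 = 73.10 sin 50.0° = 56.00 m/s.
The projectile lands when y = 40.4 + (56.00) t − ½·9.80·t² = 0. Positive root: t = (56.00 + √(56.00² + 2·9.80·40.4)) / 9.80 = (56.00 + 62.67) / 9.80 = 12.11 s.
Horizontal distance: R = vₓ t = 46.99 × 12.11 = 569.0 m.

569 m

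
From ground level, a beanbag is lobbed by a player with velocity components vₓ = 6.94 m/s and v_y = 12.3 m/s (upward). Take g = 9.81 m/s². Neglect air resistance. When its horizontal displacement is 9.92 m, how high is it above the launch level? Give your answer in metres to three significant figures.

7.56 m

Time to reach x = 9.92 m: t = x/vₓ = 9.92/6.940 = 1.429 s.
Height: y = v_y0 t − ½ g t² = 12.30 × 1.429 − 4.905 × 1.429² = 17.58 − 10.02 = 7.560 m.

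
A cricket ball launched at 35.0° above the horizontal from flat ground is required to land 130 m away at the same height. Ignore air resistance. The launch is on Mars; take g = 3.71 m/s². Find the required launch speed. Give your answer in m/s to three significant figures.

22.7 m/s

From R = (v₀² / g) sin 2θ: v₀ = √(gR / sin 2θ).
v₀ = √(3.71 × 130 / sin 70.00°) = √(482.3 / 0.9397) = √513.25 = 22.66 m/s.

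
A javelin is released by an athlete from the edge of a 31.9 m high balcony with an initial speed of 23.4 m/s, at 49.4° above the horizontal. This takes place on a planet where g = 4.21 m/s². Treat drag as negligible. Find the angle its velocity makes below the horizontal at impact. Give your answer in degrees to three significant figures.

vₓ = 23.40 cos 49.4° = 15.23 m/s; v_y0 = 23.40 sin 49.4° = 17.77 m/s.
Vertical motion (up positive, ground at y = 0): 2.105 t² − (17.77) t − 31.9 = 0, so t = (17.77 + √(17.77² + 2·4.21·31.9)) / 4.21 = (17.77 + 24.17) / 4.21 = 9.962 s.
At impact: v_y = v_y0 − g t = −24.17 m/s; vₓ = 15.23 m/s.
Angle below horizontal: arctan(|v_y|/vₓ) = arctan(24.17/15.23) = 57.79°.

57.8°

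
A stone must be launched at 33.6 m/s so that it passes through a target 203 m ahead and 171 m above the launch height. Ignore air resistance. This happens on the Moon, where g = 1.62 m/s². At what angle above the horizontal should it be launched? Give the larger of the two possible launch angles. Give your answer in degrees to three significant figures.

80.0°

Trajectory: y = x tanθ − g x² (1 + tan²θ)/(2v₀²). With x = 203, y = 171, v₀ = 33.6, g = 1.62:
29.57 tan²θ − 203 tanθ + (200.6) = 0.
tanθ = [203 ± √(203² − 4 × 29.57 × (200.6))] / (2 × 29.57) = (203 ± 132.2) / 59.13, giving tanθ = 1.197 or 5.669.
θ = 50.11° or 80.00°; the larger is 80.00°.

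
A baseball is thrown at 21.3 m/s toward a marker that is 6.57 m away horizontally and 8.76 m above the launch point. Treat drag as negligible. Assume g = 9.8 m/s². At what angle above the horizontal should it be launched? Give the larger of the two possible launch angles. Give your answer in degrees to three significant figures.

85.4°

Trajectory: y = x tanθ − g x² (1 + tan²θ)/(2v₀²). With x = 6.57, y = 8.76, v₀ = 21.3, g = 9.80:
0.4662 tan²θ − 6.57 tanθ + (9.226) = 0.
tanθ = [6.57 ± √(6.57² − 4 × 0.4662 × (9.226))] / (2 × 0.4662) = (6.57 ± 5.095) / 0.9324, giving tanθ = 1.582 or 12.51.
θ = 57.70° or 85.43°; the larger is 85.43°.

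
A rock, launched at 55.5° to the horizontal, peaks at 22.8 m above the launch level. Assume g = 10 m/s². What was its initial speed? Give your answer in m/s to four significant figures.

25.91 m/s

At the peak v_y = 0, so v_y0 = √(2gH) = √(2 × 10.0 × 22.8) = 21.35 m/s.
v_y0 = v₀ sin θ ⇒ v₀ = 21.35 / sin 55.5° = 25.91 m/s.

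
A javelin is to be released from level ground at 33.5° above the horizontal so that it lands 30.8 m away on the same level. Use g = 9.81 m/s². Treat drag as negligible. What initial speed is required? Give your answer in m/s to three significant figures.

18.1 m/s

On level ground R = v₀² sin 2θ / g ⇒ v₀ = √(gR / sin 2θ).
v₀ = √(9.81 × 30.8 / sin 67.00°) = √(302.1 / 0.9205) = √328.24 = 18.12 m/s.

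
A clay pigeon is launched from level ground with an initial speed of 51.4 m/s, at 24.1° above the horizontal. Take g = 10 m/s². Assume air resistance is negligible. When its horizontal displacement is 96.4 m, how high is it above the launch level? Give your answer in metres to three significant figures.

Components: vₓ = 51.40 cos 24.1° = 46.92 m/s, v_y0 = 51.40 sin 24.1° = 20.99 m/s.
x = vₓ t ⇒ t = 96.4/46.92 = 2.055 s.
Height: y = v_y0 t − ½ g t² = 20.99 × 2.055 − 5.000 × 2.055² = 43.12 − 21.11 = 22.02 m.

22.0 m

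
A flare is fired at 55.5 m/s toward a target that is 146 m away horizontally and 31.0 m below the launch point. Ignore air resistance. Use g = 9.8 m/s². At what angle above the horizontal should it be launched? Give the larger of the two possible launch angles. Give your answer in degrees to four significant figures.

76.87°

Trajectory: y = x tanθ − g x² (1 + tan²θ)/(2v₀²). With x = 146, y = −31.0, v₀ = 55.5, g = 9.80:
33.91 tan²θ − 146 tanθ + (2.909) = 0.
tanθ = [146 ± √(146² − 4 × 33.91 × (2.909))] / (2 × 33.91) = (146 ± 144.6) / 67.82, giving tanθ = 0.02002 or 4.286.
θ = 1.147° or 76.87°; the larger is 76.87°.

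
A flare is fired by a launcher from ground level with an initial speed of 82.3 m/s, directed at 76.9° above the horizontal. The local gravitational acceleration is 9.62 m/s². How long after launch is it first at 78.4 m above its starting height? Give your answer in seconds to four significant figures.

Components: vₓ = 82.30 cos 76.9° = 18.65 m/s, v_y0 = 82.30 sin 76.9° = 80.16 m/s.
Height y(t) = 80.16 t − 4.810 t² = 78.4 gives 4.810 t² − 80.16 t + 78.4 = 0.
Quadratic formula: t = (80.16 ± √4916.9) / 9.62 = (80.16 ± 70.12) / 9.62 → t = 1.043 s or 15.62 s.
The first (ascending) time is 1.043 s.

1.043 s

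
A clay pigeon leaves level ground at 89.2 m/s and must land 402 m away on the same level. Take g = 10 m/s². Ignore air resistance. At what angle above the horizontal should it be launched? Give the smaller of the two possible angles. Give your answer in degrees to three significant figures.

15.2°

From R = (v₀²/g) sin 2θ: sin 2θ = 10.0 × 402 / 7956.6 = 0.5052.
2θ = 30.35° or 180° − 30.35° = 149.7°, so θ = 15.17° or 74.83°.
The smaller angle is 15.17°.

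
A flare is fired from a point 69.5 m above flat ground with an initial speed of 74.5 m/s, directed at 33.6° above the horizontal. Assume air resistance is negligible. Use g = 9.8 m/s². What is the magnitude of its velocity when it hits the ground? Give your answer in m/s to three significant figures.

83.1 m/s

Horizontal component vₓ = 74.50 cos 33.6° = 62.05 m/s; vertical v_y0 = 74.50 sin 33.6° = 41.23 m/s.
The projectile lands when y = 69.5 + (41.23) t − ½·9.80·t² = 0. Positive root: t = (41.23 + √(41.23² + 2·9.80·69.5)) / 9.80 = (41.23 + 55.33) / 9.80 = 9.853 s.
Vertical velocity at impact: v_y = v_y0 − g t = 41.23 − 9.80 × 9.853 = −55.33 m/s.
Speed: |v| = √(vₓ² + v_y²) = √(62.05² + 55.33²) = 83.14 m/s.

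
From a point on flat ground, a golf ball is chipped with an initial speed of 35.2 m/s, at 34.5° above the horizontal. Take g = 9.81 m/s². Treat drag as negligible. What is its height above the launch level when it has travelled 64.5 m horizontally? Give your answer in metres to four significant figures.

Components: vₓ = 35.20 cos 34.5° = 29.01 m/s, v_y0 = 35.20 sin 34.5° = 19.94 m/s.
At x = 64.5 m, t = x/vₓ = 64.5/29.01 = 2.223 s.
Height: y = v_y0 t − ½ g t² = 19.94 × 2.223 − 4.905 × 2.223² = 44.33 − 24.25 = 20.08 m.

20.08 m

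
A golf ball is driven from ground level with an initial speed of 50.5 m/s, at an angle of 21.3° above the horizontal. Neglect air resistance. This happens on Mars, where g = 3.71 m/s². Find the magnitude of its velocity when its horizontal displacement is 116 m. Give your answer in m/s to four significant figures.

Components: vₓ = 50.50 cos 21.3° = 47.05 m/s, v_y0 = 50.50 sin 21.3° = 18.34 m/s.
Time to reach x = 116 m: t = x/vₓ = 116/47.05 = 2.465 s.
Vertical velocity there: v_y = v_y0 − g t = 18.34 − 3.71 × 2.465 = 9.197 m/s.
Speed: √(vₓ² + v_y²) = √(47.05² + 9.197²) = 47.94 m/s.

47.94 m/s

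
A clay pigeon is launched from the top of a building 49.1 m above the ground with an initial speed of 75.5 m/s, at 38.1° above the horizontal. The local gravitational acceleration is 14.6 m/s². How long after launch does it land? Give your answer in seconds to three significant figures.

7.30 s

Horizontal component vₓ = 75.50 cos 38.1° = 59.41 m/s; vertical v_y0 = 75.50 sin 38.1° = 46.59 m/s.
Vertical motion (up positive, ground at y = 0): 7.300 t² − (46.59) t − 49.1 = 0, so t = (46.59 + √(46.59² + 2·14.6·49.1)) / 14.6 = (46.59 + 60.03) / 14.6 = 7.303 s.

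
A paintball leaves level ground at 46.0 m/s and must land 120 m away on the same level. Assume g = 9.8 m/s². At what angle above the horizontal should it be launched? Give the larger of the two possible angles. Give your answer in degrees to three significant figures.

73.1°

From R = (v₀²/g) sin 2θ: sin 2θ = 9.80 × 120 / 2116.0 = 0.5558.
2θ = 33.76° or 180° − 33.76° = 146.2°, so θ = 16.88° or 73.12°.
The larger angle is 73.12°.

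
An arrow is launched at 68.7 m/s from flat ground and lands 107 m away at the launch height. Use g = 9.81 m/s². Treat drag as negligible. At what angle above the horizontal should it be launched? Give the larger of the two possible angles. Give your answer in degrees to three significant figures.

83.6°

Level-ground range R = v₀² sin(2θ)/g ⇒ sin(2θ) = gR/v₀² = 9.81 × 107 / 68.7² = 0.2224.
2θ = 12.85° or 180° − 12.85° = 167.1°, so θ = 6.425° or 83.57°.
The larger angle is 83.57°.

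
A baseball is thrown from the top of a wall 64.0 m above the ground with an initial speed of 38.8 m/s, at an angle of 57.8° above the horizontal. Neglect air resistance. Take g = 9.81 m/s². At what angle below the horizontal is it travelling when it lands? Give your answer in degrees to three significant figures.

Resolve: vₓ = 38.80 cos 57.8° = 20.68 m/s and v_y0 = 38.80 sin 57.8° = 32.83 m/s.
Vertical motion (up positive, ground at y = 0): 4.905 t² − (32.83) t − 64.0 = 0, so t = (32.83 + √(32.83² + 2·9.81·64.0)) / 9.81 = (32.83 + 48.31) / 9.81 = 8.271 s.
At impact: v_y = v_y0 − g t = −48.31 m/s; vₓ = 20.68 m/s.
Angle below horizontal: arctan(|v_y|/vₓ) = arctan(48.31/20.68) = 66.83°.

66.8°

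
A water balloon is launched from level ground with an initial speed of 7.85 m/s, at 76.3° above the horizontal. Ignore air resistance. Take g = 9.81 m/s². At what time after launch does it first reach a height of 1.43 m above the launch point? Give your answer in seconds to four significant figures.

vₓ = 7.850 cos 76.3° = 1.859 m/s; v_y0 = 7.850 sin 76.3° = 7.627 m/s.
Height y(t) = 7.627 t − 4.905 t² = 1.43 gives 4.905 t² − 7.627 t + 1.43 = 0.
Quadratic formula: t = (7.627 ± √30.109) / 9.81 = (7.627 ± 5.487) / 9.81 → t = 0.2181 s or 1.337 s.
The first (ascending) time is 0.2181 s.

0.2181 s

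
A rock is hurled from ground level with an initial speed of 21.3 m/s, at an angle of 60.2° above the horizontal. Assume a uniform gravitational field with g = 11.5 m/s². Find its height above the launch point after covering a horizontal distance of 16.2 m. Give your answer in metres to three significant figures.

14.8 m

vₓ = 21.30 cos 60.2° = 10.59 m/s; v_y0 = 21.30 sin 60.2° = 18.48 m/s.
At x = 16.2 m, t = x/vₓ = 16.2/10.59 = 1.530 s.
Height: y = v_y0 t − ½ g t² = 18.48 × 1.530 − 5.750 × 1.530² = 28.29 − 13.47 = 14.82 m.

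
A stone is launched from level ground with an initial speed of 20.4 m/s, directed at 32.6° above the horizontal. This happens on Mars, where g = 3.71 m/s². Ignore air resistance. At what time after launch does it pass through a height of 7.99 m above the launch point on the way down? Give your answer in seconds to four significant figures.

5.077 s

Components: vₓ = 20.40 cos 32.6° = 17.19 m/s, v_y0 = 20.40 sin 32.6° = 10.99 m/s.
Set y = v_y0 t − ½ g t² = 7.99: 1.855 t² − 10.99 t + 7.99 = 0.
t = [10.99 ± √(10.99² − 2·3.71·7.99)] / 3.71 = (10.99 ± 7.843) / 3.71, so t = 0.8485 s or t = 5.077 s.
The descending-branch root is 5.077 s.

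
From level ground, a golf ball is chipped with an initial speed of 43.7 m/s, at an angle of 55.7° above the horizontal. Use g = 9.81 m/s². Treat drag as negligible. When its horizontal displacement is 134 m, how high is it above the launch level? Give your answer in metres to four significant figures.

Components: vₓ = 43.70 cos 55.7° = 24.63 m/s, v_y0 = 43.70 sin 55.7° = 36.10 m/s.
Time to reach x = 134 m: t = x/vₓ = 134/24.63 = 5.441 s.
Height: y = v_y0 t − ½ g t² = 36.10 × 5.441 − 4.905 × 5.441² = 196.4 − 145.2 = 51.21 m.

51.21 m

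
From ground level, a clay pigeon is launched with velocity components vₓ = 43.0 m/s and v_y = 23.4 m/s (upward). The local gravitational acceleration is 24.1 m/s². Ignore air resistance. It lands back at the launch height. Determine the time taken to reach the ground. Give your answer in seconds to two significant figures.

1.9 s

Time of flight on level ground: T = 2 v_y0 / g = 2 × 23.40 / 24.1 = 1.942 s.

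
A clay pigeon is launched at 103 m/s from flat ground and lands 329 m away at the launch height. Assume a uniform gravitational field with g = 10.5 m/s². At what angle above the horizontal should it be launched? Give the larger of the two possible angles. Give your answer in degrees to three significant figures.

R = v₀² sin 2θ / g gives sin 2θ = gR/v₀² = 10.5·329/103² = 0.3256.
2θ = 19.00° or 180° − 19.00° = 161.0°, so θ = 9.502° or 80.50°.
The larger angle is 80.50°.

80.5°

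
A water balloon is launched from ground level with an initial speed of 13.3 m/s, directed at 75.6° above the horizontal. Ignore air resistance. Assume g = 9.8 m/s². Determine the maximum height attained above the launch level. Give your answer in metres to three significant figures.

8.47 m

Components: vₓ = 13.30 cos 75.6° = 3.308 m/s, v_y0 = 13.30 sin 75.6° = 12.88 m/s.
At the apex v_y = 0, so H = v_y0²/(2g) = 12.88²/19.60 = 8.467 m.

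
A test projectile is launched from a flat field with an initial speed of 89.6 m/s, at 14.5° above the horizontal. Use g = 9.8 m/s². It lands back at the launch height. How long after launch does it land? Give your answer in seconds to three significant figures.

vₓ = 89.60 cos 14.5° = 86.75 m/s; v_y0 = 89.60 sin 14.5° = 22.43 m/s.
Time of flight on level ground: T = 2 v_y0 / g = 2 × 22.43 / 9.80 = 4.578 s.

4.58 s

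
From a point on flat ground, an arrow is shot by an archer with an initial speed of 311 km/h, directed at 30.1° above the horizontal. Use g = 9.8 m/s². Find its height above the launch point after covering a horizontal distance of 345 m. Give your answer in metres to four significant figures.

Convert: 311 km/h = 311/3.6 = 86.39 m/s.
Horizontal component vₓ = 86.39 cos 30.1° = 74.74 m/s; vertical v_y0 = 86.39 sin 30.1° = 43.32 m/s.
At x = 345 m, t = x/vₓ = 345/74.74 = 4.616 s.
Height: y = v_y0 t − ½ g t² = 43.32 × 4.616 − 4.900 × 4.616² = 200.0 − 104.4 = 95.58 m.

95.58 m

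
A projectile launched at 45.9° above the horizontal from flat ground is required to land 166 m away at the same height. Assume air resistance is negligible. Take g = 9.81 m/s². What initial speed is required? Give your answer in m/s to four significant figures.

40.36 m/s

Level-ground range: R = v₀² sin(2θ)/g, so v₀ = √(gR / sin 2θ).
v₀ = √(9.81 × 166 / sin 91.80°) = √(1628 / 0.9995) = √1629.3 = 40.36 m/s.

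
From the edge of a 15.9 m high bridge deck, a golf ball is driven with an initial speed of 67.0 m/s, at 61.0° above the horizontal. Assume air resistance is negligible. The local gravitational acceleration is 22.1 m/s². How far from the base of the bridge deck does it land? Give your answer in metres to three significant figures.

181 m

Resolve: vₓ = 67.00 cos 61.0° = 32.48 m/s and v_y0 = 67.00 sin 61.0° = 58.60 m/s.
Vertical motion (up positive, ground at y = 0): 11.05 t² − (58.60) t − 15.9 = 0, so t = (58.60 + √(58.60² + 2·22.1·15.9)) / 22.1 = (58.60 + 64.32) / 22.1 = 5.562 s.
Horizontal distance: R = vₓ t = 32.48 × 5.562 = 180.7 m.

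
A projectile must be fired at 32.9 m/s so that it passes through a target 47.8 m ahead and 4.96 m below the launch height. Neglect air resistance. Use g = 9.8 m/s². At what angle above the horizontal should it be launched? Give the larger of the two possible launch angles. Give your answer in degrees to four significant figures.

Trajectory: y = x tanθ − g x² (1 + tan²θ)/(2v₀²). With x = 47.8, y = −4.96, v₀ = 32.9, g = 9.80:
10.34 tan²θ − 47.8 tanθ + (5.383) = 0.
tanθ = [47.8 ± √(47.8² − 4 × 10.34 × (5.383))] / (2 × 10.34) = (47.8 ± 45.41) / 20.69, giving tanθ = 0.1155 or 4.506.
θ = 6.589° or 77.49°; the larger is 77.49°.

77.49°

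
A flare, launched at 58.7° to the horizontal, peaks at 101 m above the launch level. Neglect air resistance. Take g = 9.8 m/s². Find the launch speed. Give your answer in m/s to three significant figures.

At the peak v_y = 0, so v_y0 = √(2gH) = √(2 × 9.80 × 101) = 44.49 m/s.
v_y0 = v₀ sin θ ⇒ v₀ = 44.49 / sin 58.7° = 52.07 m/s.

52.1 m/s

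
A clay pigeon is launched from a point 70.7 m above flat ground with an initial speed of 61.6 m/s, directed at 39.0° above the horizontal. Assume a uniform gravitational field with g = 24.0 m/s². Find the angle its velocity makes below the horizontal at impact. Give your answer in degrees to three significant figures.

55.6°

Horizontal component vₓ = 61.60 cos 39.0° = 47.87 m/s; vertical v_y0 = 61.60 sin 39.0° = 38.77 m/s.
With up positive and y = 0 at the ground: y(t) = 70.7 + (38.77) t − 12.00 t². Setting y = 0 and taking the positive root: t = [38.77 + √(38.77² + 2·24.0·70.7)] / 24.0 = (38.77 + 69.97) / 24.0 = 4.531 s.
At impact: v_y = v_y0 − g t = −69.97 m/s; vₓ = 47.87 m/s.
Angle below horizontal: arctan(|v_y|/vₓ) = arctan(69.97/47.87) = 55.62°.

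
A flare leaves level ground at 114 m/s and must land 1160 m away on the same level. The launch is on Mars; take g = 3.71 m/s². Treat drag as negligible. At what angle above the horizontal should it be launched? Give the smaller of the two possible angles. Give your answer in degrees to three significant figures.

9.67°

From R = (v₀²/g) sin 2θ: sin 2θ = 3.71 × 1160 / 12996 = 0.3311.
2θ = 19.34° or 180° − 19.34° = 160.7°, so θ = 9.669° or 80.33°.
The smaller angle is 9.669°.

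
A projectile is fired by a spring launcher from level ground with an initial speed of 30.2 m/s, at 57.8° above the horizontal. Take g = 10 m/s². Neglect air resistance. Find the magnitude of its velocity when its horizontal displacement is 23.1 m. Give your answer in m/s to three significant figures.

vₓ = 30.20 cos 57.8° = 16.09 m/s; v_y0 = 30.20 sin 57.8° = 25.56 m/s.
Time to reach x = 23.1 m: t = x/vₓ = 23.1/16.09 = 1.435 s.
Vertical velocity there: v_y = v_y0 − g t = 25.56 − 10.0 × 1.435 = 11.20 m/s.
Speed: √(vₓ² + v_y²) = √(16.09² + 11.20²) = 19.61 m/s.

19.6 m/s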